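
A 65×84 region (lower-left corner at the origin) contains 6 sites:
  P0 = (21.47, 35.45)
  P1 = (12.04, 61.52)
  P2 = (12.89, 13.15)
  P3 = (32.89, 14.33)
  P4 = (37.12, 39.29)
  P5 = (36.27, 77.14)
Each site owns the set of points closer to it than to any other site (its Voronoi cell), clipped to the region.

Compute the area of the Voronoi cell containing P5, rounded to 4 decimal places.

1. box [0,65]×[0,84]: [(0, 0) (65, 0) (65, 84) (0, 84)]
2. ⊥bis P5·P0 via (28.87,56.295): [(0, 66.5439) (65, 43.4688) (65, 84) (0, 84)]  |A|=1884.5875
3. ⊥bis P5·P1 via (24.155,69.33): [(33.6526, 54.5972) (65, 43.4688) (65, 84) (14.6979, 84)]  |A|=1374.7857
4. ⊥bis P5·P2 via (24.58,45.145): [(33.6526, 54.5972) (65, 43.4688) (65, 84) (14.6979, 84)]  |A|=1374.7857
5. ⊥bis P5·P3 via (34.58,45.735): [(33.6526, 54.5972) (62.9109, 44.2104) (65, 44.098) (65, 84) (14.6979, 84)]  |A|=1374.1285
6. ⊥bis P5·P4 via (36.695,58.215): [(31.397, 58.096) (65, 58.8506) (65, 84) (14.6979, 84)]  |A|=1074.0584
7. canonical 4-gon: [(31.397, 58.096) (65, 58.8506) (65, 84) (14.6979, 84)]
8. shoelace: 1074.0584

Area of P5's cell: 1074.0584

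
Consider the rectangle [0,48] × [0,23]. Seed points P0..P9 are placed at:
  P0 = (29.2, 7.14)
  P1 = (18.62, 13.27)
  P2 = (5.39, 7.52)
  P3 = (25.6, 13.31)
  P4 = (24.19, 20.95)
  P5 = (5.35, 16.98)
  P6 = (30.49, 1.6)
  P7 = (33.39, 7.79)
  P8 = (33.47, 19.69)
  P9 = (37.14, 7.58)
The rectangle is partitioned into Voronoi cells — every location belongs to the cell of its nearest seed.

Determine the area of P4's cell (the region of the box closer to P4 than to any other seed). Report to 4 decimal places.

1. box [0,48]×[0,23]: [(0, 0) (48, 0) (48, 23) (0, 23)]
2. ⊥bis P4·P0 via (26.695,14.045): [(0, 4.3606) (48, 21.774) (48, 23) (0, 23)]  |A|=476.7693
3. ⊥bis P4·P1 via (21.405,17.11): [(25.9858, 13.7877) (48, 21.774) (48, 23) (13.2838, 23)]  |A|=173.402
4. ⊥bis P4·P2 via (14.79,14.235): [(25.9858, 13.7877) (48, 21.774) (48, 23) (13.2838, 23)]  |A|=173.402
5. ⊥bis P4·P3 via (24.895,17.13): [(22.091, 16.6125) (45.8684, 21.0008) (48, 21.774) (48, 23) (13.2838, 23)]  |A|=131.2731
6. ⊥bis P4·P5 via (14.77,18.965): [(14.0345, 22.4556) (22.091, 16.6125) (45.8684, 21.0008) (48, 21.774) (48, 23) (13.9197, 23)]  |A|=131.1
7. ⊥bis P4·P6 via (27.34,11.275): [(14.0345, 22.4556) (22.091, 16.6125) (45.8684, 21.0008) (48, 21.774) (48, 23) (13.9197, 23)]  |A|=131.1
8. ⊥bis P4·P7 via (28.79,14.37): [(14.0345, 22.4556) (22.091, 16.6125) (35.5512, 19.0966) (41.1347, 23) (13.9197, 23)]  |A|=108.1104
9. ⊥bis P4·P8 via (28.83,20.32): [(14.0345, 22.4556) (22.091, 16.6125) (28.4869, 17.7929) (29.1939, 23) (13.9197, 23)]  |A|=66.8746
10. ⊥bis P4·P9 via (30.665,14.265): [(14.0345, 22.4556) (22.091, 16.6125) (28.4869, 17.7929) (29.1939, 23) (13.9197, 23)]  |A|=66.8746
11. canonical 5-gon: [(14.0345, 22.4556) (22.091, 16.6125) (28.4869, 17.7929) (29.1939, 23) (13.9197, 23)]
12. shoelace: 66.8746

Area of P4's cell: 66.8746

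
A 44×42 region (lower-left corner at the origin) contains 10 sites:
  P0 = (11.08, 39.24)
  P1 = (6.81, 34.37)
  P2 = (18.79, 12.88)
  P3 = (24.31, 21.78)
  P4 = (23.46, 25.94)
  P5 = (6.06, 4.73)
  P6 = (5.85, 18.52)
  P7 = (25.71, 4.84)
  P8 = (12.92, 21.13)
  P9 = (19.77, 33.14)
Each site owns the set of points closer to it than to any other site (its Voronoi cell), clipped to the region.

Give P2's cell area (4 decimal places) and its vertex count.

Area of P2's cell: 137.0184 (5 vertices)

1. box [0,44]×[0,42]: [(0, 0) (44, 0) (44, 42) (0, 42)]
2. ⊥bis P2·P0 via (14.935,26.06): [(0, 21.6917) (0, 0) (44, 0) (44, 34.5612)]  |A|=1237.563
3. ⊥bis P2·P1 via (12.8,23.625): [(19.6327, 27.434) (0, 16.4894) (0, 0) (44, 0) (44, 34.5612)]  |A|=1186.4955
4. ⊥bis P2·P3 via (21.55,17.33): [(12.0629, 23.2141) (0, 16.4894) (0, 0) (44, 0) (44, 3.406)]  |A|=664.5538
5. ⊥bis P2·P4 via (21.125,19.41): [(14.2092, 21.883) (11.4469, 22.8707) (0, 16.4894) (0, 0) (44, 0) (44, 3.406)]  |A|=663.7753
6. ⊥bis P2·P5 via (12.425,8.805): [(14.2092, 21.883) (11.4469, 22.8707) (5.5312, 19.5729) (18.0621, 0) (44, 0) (44, 3.406)]  |A|=441.4083
7. ⊥bis P2·P6 via (12.32,15.7): [(14.8434, 21.4896) (10.5745, 11.6953) (18.0621, 0) (44, 0) (44, 3.406)]  |A|=389.9806
8. ⊥bis P2·P7 via (22.25,8.86): [(27.6762, 13.5304) (14.8434, 21.4896) (10.5745, 11.6953) (15.8928, 3.3884)]  |A|=155.7434
9. ⊥bis P2·P8 via (15.855,17.005): [(27.6762, 13.5304) (18.7513, 19.0658) (11.5554, 13.9458) (10.5745, 11.6953) (15.8928, 3.3884)]  |A|=137.0184
10. ⊥bis P2·P9 via (19.28,23.01): [(27.6762, 13.5304) (18.7513, 19.0658) (11.5554, 13.9458) (10.5745, 11.6953) (15.8928, 3.3884)]  |A|=137.0184
11. canonical 5-gon: [(27.6762, 13.5304) (18.7513, 19.0658) (11.5554, 13.9458) (10.5745, 11.6953) (15.8928, 3.3884)]
12. shoelace: 137.0184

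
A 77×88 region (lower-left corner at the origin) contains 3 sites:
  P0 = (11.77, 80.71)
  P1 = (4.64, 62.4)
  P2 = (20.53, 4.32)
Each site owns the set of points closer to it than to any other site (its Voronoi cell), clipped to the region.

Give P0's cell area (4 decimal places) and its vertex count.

Area of P0's cell: 2152.4710 (5 vertices)

1. box [0,77]×[0,88]: [(0, 0) (77, 0) (77, 88) (0, 88)]
2. ⊥bis P0·P1 via (8.205,71.555): [(0, 74.7501) (77, 44.7659) (77, 88) (0, 88)]  |A|=2174.6352
3. ⊥bis P0·P2 via (16.15,42.515): [(0, 74.7501) (67.6224, 48.4176) (77, 49.493) (77, 88) (0, 88)]  |A|=2152.471
4. canonical 5-gon: [(0, 74.7501) (67.6224, 48.4176) (77, 49.493) (77, 88) (0, 88)]
5. shoelace: 2152.471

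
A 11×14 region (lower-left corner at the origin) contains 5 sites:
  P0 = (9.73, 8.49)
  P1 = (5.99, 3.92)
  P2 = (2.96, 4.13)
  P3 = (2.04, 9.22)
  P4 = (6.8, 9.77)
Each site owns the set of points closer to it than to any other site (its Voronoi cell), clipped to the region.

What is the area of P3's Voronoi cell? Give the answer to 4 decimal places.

Area of P3's cell: 31.7817

1. box [0,11]×[0,14]: [(0, 0) (11, 0) (11, 14) (0, 14)]
2. ⊥bis P3·P0 via (5.885,8.855): [(0, 0) (5.0444, 0) (6.3734, 14) (0, 14)]  |A|=79.9247
3. ⊥bis P3·P1 via (4.015,6.57): [(0, 3.5777) (5.7939, 7.8958) (6.3734, 14) (0, 14)]  |A|=49.6454
4. ⊥bis P3·P2 via (2.5,6.675): [(0, 6.2231) (4.686, 7.0701) (5.7939, 7.8958) (6.3734, 14) (0, 14)]  |A|=43.447
5. ⊥bis P3·P4 via (4.42,9.495): [(0, 6.2231) (4.686, 7.0701) (4.6991, 7.0798) (3.8995, 14) (0, 14)]  |A|=31.7817
6. canonical 5-gon: [(0, 6.2231) (4.686, 7.0701) (4.6991, 7.0798) (3.8995, 14) (0, 14)]
7. shoelace: 31.7817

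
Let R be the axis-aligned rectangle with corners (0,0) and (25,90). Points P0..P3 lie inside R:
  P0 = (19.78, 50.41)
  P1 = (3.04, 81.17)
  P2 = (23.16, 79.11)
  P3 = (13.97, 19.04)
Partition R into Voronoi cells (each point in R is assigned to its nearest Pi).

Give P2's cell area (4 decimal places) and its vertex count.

1. box [0,25]×[0,90]: [(0, 0) (25, 0) (25, 90) (0, 90)]
2. ⊥bis P2·P0 via (21.47,64.76): [(0, 67.2885) (25, 64.3443) (25, 90) (0, 90)]  |A|=604.5901
3. ⊥bis P2·P1 via (13.1,80.14): [(11.6438, 65.9172) (25, 64.3443) (25, 90) (14.1095, 90)]  |A|=302.468
4. ⊥bis P2·P3 via (18.565,49.075): [(11.6438, 65.9172) (25, 64.3443) (25, 90) (14.1095, 90)]  |A|=302.468
5. canonical 4-gon: [(11.6438, 65.9172) (25, 64.3443) (25, 90) (14.1095, 90)]
6. shoelace: 302.468

Area of P2's cell: 302.4680 (4 vertices)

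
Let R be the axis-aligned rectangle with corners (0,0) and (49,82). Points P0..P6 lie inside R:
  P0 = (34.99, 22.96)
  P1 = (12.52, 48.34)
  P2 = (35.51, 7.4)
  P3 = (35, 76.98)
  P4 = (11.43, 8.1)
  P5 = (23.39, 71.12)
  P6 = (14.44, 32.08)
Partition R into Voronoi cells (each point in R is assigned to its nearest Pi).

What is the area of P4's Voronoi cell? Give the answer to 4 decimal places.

Area of P4's cell: 470.3664

1. box [0,49]×[0,82]: [(0, 0) (49, 0) (49, 82) (0, 82)]
2. ⊥bis P4·P0 via (23.21,15.53): [(0, 52.3286) (0, 0) (33.0052, 0)]  |A|=863.5594
3. ⊥bis P4·P1 via (11.975,28.22): [(15.2622, 28.131) (0, 28.5444) (0, 0) (33.0052, 0)]  |A|=682.0594
4. ⊥bis P4·P2 via (23.47,7.75): [(23.6747, 14.7932) (15.2622, 28.131) (0, 28.5444) (0, 0) (23.2447, 0)]  |A|=609.8648
5. ⊥bis P4·P3 via (23.215,42.54): [(23.6747, 14.7932) (15.2622, 28.131) (0, 28.5444) (0, 0) (23.2447, 0)]  |A|=609.8648
6. ⊥bis P4·P5 via (17.41,39.61): [(23.6747, 14.7932) (15.2622, 28.131) (0, 28.5444) (0, 0) (23.2447, 0)]  |A|=609.8648
7. ⊥bis P4·P6 via (12.935,20.09): [(23.6747, 14.7932) (20.97, 19.0814) (0, 21.7136) (0, 0) (23.2447, 0)]  |A|=470.3664
8. canonical 5-gon: [(23.6747, 14.7932) (20.97, 19.0814) (0, 21.7136) (0, 0) (23.2447, 0)]
9. shoelace: 470.3664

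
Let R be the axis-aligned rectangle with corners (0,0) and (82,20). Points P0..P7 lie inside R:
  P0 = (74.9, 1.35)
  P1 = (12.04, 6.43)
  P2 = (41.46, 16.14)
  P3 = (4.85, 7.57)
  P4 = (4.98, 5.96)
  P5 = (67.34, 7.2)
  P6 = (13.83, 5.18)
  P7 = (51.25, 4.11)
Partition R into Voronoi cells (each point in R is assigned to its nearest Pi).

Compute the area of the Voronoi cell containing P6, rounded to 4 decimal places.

Area of P6's cell: 240.8458

1. box [0,82]×[0,20]: [(0, 0) (82, 0) (82, 20) (0, 20)]
2. ⊥bis P6·P0 via (44.365,3.265): [(0, 0) (44.1602, 0) (45.4145, 20) (0, 20)]  |A|=895.7477
3. ⊥bis P6·P1 via (12.935,5.805): [(8.8812, 0) (44.1602, 0) (45.4145, 20) (22.8477, 20)]  |A|=578.4583
4. ⊥bis P6·P2 via (27.645,10.66): [(8.8812, 0) (31.8735, 0) (23.9401, 20) (22.8477, 20)]  |A|=240.8467
5. ⊥bis P6·P3 via (9.34,6.375): [(8.8812, 0) (31.8735, 0) (23.9401, 20) (22.8477, 20)]  |A|=240.8467
6. ⊥bis P6·P4 via (9.405,5.57): [(8.9188, 0.0538) (8.9141, 0) (31.8735, 0) (23.9401, 20) (22.8477, 20)]  |A|=240.8458
7. ⊥bis P6·P5 via (40.585,6.19): [(8.9188, 0.0538) (8.9141, 0) (31.8735, 0) (23.9401, 20) (22.8477, 20)]  |A|=240.8458
8. ⊥bis P6·P7 via (32.54,4.645): [(8.9188, 0.0538) (8.9141, 0) (31.8735, 0) (23.9401, 20) (22.8477, 20)]  |A|=240.8458
9. canonical 5-gon: [(8.9188, 0.0538) (8.9141, 0) (31.8735, 0) (23.9401, 20) (22.8477, 20)]
10. shoelace: 240.8458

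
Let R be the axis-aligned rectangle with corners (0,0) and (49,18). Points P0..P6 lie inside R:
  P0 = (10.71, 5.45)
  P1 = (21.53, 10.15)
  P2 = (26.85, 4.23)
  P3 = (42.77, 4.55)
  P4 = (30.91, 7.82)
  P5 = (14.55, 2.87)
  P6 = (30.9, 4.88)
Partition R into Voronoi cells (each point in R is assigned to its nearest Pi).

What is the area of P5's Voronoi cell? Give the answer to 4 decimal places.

Area of P5's cell: 58.0679

1. box [0,49]×[0,18]: [(0, 0) (49, 0) (49, 18) (0, 18)]
2. ⊥bis P5·P0 via (12.63,4.16): [(9.835, 0) (49, 0) (49, 18) (21.9287, 18)]  |A|=596.1263
3. ⊥bis P5·P1 via (18.04,6.51): [(15.7099, 8.7441) (9.835, 0) (24.8298, 0)]  |A|=65.5577
4. ⊥bis P5·P2 via (20.7,3.55): [(20.6493, 4.0082) (15.7099, 8.7441) (9.835, 0) (21.0925, 0)]  |A|=58.0679
5. ⊥bis P5·P3 via (28.66,3.71): [(20.6493, 4.0082) (15.7099, 8.7441) (9.835, 0) (21.0925, 0)]  |A|=58.0679
6. ⊥bis P5·P4 via (22.73,5.345): [(20.6493, 4.0082) (15.7099, 8.7441) (9.835, 0) (21.0925, 0)]  |A|=58.0679
7. ⊥bis P5·P6 via (22.725,3.875): [(20.6493, 4.0082) (15.7099, 8.7441) (9.835, 0) (21.0925, 0)]  |A|=58.0679
8. canonical 4-gon: [(20.6493, 4.0082) (15.7099, 8.7441) (9.835, 0) (21.0925, 0)]
9. shoelace: 58.0679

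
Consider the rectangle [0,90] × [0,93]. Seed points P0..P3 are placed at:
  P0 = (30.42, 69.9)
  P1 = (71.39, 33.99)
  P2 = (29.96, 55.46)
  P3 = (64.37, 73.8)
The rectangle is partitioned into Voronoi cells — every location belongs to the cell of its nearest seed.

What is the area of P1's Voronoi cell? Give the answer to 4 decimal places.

Area of P1's cell: 2644.0330

1. box [0,90]×[0,93]: [(0, 0) (90, 0) (90, 93) (0, 93)]
2. ⊥bis P1·P0 via (50.905,51.945): [(5.3755, 0) (90, 0) (90, 93) (86.8895, 93)]  |A|=4079.6789
3. ⊥bis P1·P2 via (50.675,44.725): [(59.4959, 61.7464) (27.4975, 0) (90, 0) (90, 93) (86.8895, 93)]  |A|=3396.7021
4. ⊥bis P1·P3 via (67.88,53.895): [(54.1747, 51.4782) (27.4975, 0) (90, 0) (90, 57.7956)]  |A|=2644.033
5. canonical 4-gon: [(54.1747, 51.4782) (27.4975, 0) (90, 0) (90, 57.7956)]
6. shoelace: 2644.033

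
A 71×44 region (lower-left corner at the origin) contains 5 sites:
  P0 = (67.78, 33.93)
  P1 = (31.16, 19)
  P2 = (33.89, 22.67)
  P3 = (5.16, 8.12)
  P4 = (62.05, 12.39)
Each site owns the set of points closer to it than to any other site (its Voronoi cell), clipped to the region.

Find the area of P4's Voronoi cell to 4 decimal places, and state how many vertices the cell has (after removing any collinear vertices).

1. box [0,71]×[0,44]: [(0, 0) (71, 0) (71, 44) (0, 44)]
2. ⊥bis P4·P0 via (64.915,23.16): [(0, 40.4285) (0, 0) (71, 0) (71, 21.5413)]  |A|=2199.9266
3. ⊥bis P4·P1 via (46.605,15.695): [(49.1025, 27.3664) (43.2465, 0) (71, 0) (71, 21.5413)]  |A|=615.6066
4. ⊥bis P4·P2 via (47.97,17.53): [(51.3432, 26.7703) (45.6204, 11.0937) (43.2465, 0) (71, 0) (71, 21.5413)]  |A|=596.3375
5. ⊥bis P4·P3 via (33.605,10.255): [(51.3432, 26.7703) (45.6204, 11.0937) (43.2465, 0) (71, 0) (71, 21.5413)]  |A|=596.3375
6. canonical 5-gon: [(51.3432, 26.7703) (45.6204, 11.0937) (43.2465, 0) (71, 0) (71, 21.5413)]
7. shoelace: 596.3375

Area of P4's cell: 596.3375 (5 vertices)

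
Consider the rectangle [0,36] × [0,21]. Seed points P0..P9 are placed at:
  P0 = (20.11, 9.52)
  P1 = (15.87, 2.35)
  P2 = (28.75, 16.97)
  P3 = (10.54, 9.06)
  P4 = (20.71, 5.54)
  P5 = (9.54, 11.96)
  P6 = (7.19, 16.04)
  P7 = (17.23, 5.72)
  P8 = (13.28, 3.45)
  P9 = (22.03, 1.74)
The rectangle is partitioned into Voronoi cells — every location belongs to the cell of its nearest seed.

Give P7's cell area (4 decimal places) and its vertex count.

Area of P7's cell: 22.5686 (5 vertices)

1. box [0,36]×[0,21]: [(0, 0) (36, 0) (36, 21) (0, 21)]
2. ⊥bis P7·P0 via (18.67,7.62): [(0, 0) (28.7242, 0) (1.0158, 21) (0, 21)]  |A|=312.27
3. ⊥bis P7·P1 via (16.55,4.035): [(0, 10.7139) (26.5485, 0) (28.7242, 0) (1.0158, 21) (0, 21)]  |A|=170.0506
4. ⊥bis P7·P2 via (22.99,11.345): [(0, 10.7139) (26.5485, 0) (28.7242, 0) (1.0158, 21) (0, 21)]  |A|=170.0506
5. ⊥bis P7·P3 via (13.885,7.39): [(12.9378, 5.4927) (26.5485, 0) (28.7242, 0) (15.2818, 10.1879)]  |A|=49.4723
6. ⊥bis P7·P4 via (18.97,5.63): [(12.9378, 5.4927) (18.8397, 3.111) (19.0577, 7.3261) (15.2818, 10.1879)]  |A|=24.9166
7. ⊥bis P7·P5 via (13.385,8.84): [(12.9378, 5.4927) (18.8397, 3.111) (19.0577, 7.3261) (15.2818, 10.1879)]  |A|=24.9166
8. ⊥bis P7·P6 via (12.21,10.88): [(12.9378, 5.4927) (18.8397, 3.111) (19.0577, 7.3261) (15.2818, 10.1879)]  |A|=24.9166
9. ⊥bis P7·P8 via (15.255,4.585): [(13.7725, 7.1647) (15.2755, 4.5493) (18.8397, 3.111) (19.0577, 7.3261) (15.2818, 10.1879)]  |A|=22.5686
10. ⊥bis P7·P9 via (19.63,3.73): [(13.7725, 7.1647) (15.2755, 4.5493) (18.8397, 3.111) (19.0577, 7.3261) (15.2818, 10.1879)]  |A|=22.5686
11. canonical 5-gon: [(13.7725, 7.1647) (15.2755, 4.5493) (18.8397, 3.111) (19.0577, 7.3261) (15.2818, 10.1879)]
12. shoelace: 22.5686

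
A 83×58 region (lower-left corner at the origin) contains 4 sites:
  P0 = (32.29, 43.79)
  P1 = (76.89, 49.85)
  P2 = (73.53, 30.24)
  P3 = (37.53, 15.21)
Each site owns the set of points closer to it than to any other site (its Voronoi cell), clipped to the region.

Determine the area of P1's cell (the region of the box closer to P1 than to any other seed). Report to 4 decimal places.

Area of P1's cell: 486.6352

1. box [0,83]×[0,58]: [(0, 0) (83, 0) (83, 58) (0, 58)]
2. ⊥bis P1·P0 via (54.59,46.82): [(60.9516, 0) (83, 0) (83, 58) (53.0709, 58)]  |A|=1507.3456
3. ⊥bis P1·P2 via (75.21,40.045): [(55.041, 43.5008) (83, 38.7103) (83, 58) (53.0709, 58)]  |A|=486.6352
4. ⊥bis P1·P3 via (57.21,32.53): [(55.041, 43.5008) (83, 38.7103) (83, 58) (53.0709, 58)]  |A|=486.6352
5. canonical 4-gon: [(55.041, 43.5008) (83, 38.7103) (83, 58) (53.0709, 58)]
6. shoelace: 486.6352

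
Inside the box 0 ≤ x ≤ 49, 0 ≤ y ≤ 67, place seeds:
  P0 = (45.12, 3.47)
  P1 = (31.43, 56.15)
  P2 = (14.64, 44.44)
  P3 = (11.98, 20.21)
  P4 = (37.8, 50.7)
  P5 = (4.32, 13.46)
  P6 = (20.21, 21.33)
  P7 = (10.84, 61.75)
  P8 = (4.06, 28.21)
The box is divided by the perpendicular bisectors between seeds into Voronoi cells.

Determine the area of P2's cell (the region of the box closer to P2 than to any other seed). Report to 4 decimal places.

Area of P2's cell: 440.7069

1. box [0,49]×[0,67]: [(0, 0) (49, 0) (49, 67) (0, 67)]
2. ⊥bis P2·P0 via (29.88,23.955): [(0, 1.7255) (49, 38.1795) (49, 67) (0, 67)]  |A|=2305.3275
3. ⊥bis P2·P1 via (23.035,50.295): [(0, 1.7255) (37.4683, 29.6004) (11.3843, 67) (0, 67)]  |A|=1435.7448
4. ⊥bis P2·P3 via (13.31,32.325): [(0, 33.7862) (37.4135, 29.6789) (11.3843, 67) (0, 67)]  |A|=833.7591
5. ⊥bis P2·P4 via (26.22,47.57): [(0, 33.7862) (30.8614, 30.3982) (27.0328, 44.5629) (11.3843, 67) (0, 67)]  |A|=788.7322
6. ⊥bis P2·P5 via (9.48,28.95): [(0, 33.7862) (30.8614, 30.3982) (27.0328, 44.5629) (11.3843, 67) (0, 67)]  |A|=788.7322
7. ⊥bis P2·P6 via (17.425,32.885): [(0, 33.7862) (14.5409, 32.1899) (29.4086, 35.7733) (27.0328, 44.5629) (11.3843, 67) (0, 67)]  |A|=746.1714
8. ⊥bis P2·P7 via (12.74,53.095): [(0, 50.2982) (0, 33.7862) (14.5409, 32.1899) (29.4086, 35.7733) (27.0328, 44.5629) (19.9745, 54.6832)]  |A|=509.2574
9. ⊥bis P2·P8 via (9.35,36.325): [(0, 50.2982) (0, 42.4201) (15.3823, 32.3927) (29.4086, 35.7733) (27.0328, 44.5629) (19.9745, 54.6832)]  |A|=440.7069
10. canonical 6-gon: [(0, 50.2982) (0, 42.4201) (15.3823, 32.3927) (29.4086, 35.7733) (27.0328, 44.5629) (19.9745, 54.6832)]
11. shoelace: 440.7069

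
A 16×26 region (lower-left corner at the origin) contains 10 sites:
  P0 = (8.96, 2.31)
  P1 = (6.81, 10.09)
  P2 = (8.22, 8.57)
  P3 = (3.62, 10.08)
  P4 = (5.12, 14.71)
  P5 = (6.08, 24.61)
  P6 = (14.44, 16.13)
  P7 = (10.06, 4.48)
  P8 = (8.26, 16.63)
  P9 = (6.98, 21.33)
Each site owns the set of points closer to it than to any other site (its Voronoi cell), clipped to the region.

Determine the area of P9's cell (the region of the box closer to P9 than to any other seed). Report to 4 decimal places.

Area of P9's cell: 50.7185

1. box [0,16]×[0,26]: [(0, 0) (16, 0) (16, 26) (0, 26)]
2. ⊥bis P9·P0 via (7.97,11.82): [(0, 10.9903) (16, 12.6559) (16, 26) (0, 26)]  |A|=226.83
3. ⊥bis P9·P1 via (6.895,15.71): [(0, 15.8143) (16, 15.5723) (16, 26) (0, 26)]  |A|=164.9074
4. ⊥bis P9·P2 via (7.6,14.95): [(0, 15.8143) (14.2724, 15.5984) (16, 15.7663) (16, 26) (0, 26)]  |A|=164.7398
5. ⊥bis P9·P3 via (5.3,15.705): [(0, 17.2879) (5.1973, 15.7357) (14.2724, 15.5984) (16, 15.7663) (16, 26) (0, 26)]  |A|=160.9103
6. ⊥bis P9·P4 via (6.05,18.02): [(0, 19.7198) (14.5669, 15.627) (16, 15.7663) (16, 26) (0, 26)]  |A|=136.0579
7. ⊥bis P9·P5 via (6.53,22.97): [(0, 21.1782) (0, 19.7198) (14.5669, 15.627) (16, 15.7663) (16, 25.5685)]  |A|=94.0315
8. ⊥bis P9·P6 via (10.71,18.73): [(15.353, 25.391) (0, 21.1782) (0, 19.7198) (9.533, 17.0414)]  |A|=58.7876
9. ⊥bis P9·P7 via (8.52,12.905): [(15.353, 25.391) (0, 21.1782) (0, 19.7198) (9.533, 17.0414)]  |A|=58.7876
10. ⊥bis P9·P8 via (7.62,18.98): [(11.6491, 20.0773) (15.353, 25.391) (0, 21.1782) (0, 19.7198) (5.0877, 18.2904)]  |A|=50.7185
11. canonical 5-gon: [(11.6491, 20.0773) (15.353, 25.391) (0, 21.1782) (0, 19.7198) (5.0877, 18.2904)]
12. shoelace: 50.7185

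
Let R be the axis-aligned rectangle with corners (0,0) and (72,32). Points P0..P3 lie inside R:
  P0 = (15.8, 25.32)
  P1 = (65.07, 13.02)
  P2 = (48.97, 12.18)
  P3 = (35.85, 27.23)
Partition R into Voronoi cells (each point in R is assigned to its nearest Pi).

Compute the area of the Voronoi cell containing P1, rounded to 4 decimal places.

Area of P1's cell: 484.9886

1. box [0,72]×[0,32]: [(0, 0) (72, 0) (72, 32) (0, 32)]
2. ⊥bis P1·P0 via (40.435,19.17): [(35.6493, 0) (72, 0) (72, 32) (43.6379, 32)]  |A|=1035.404
3. ⊥bis P1·P2 via (57.02,12.6): [(57.6774, 0) (72, 0) (72, 32) (56.0078, 32)]  |A|=485.0365
4. ⊥bis P1·P3 via (50.46,20.125): [(56.0298, 31.5782) (57.6774, 0) (72, 0) (72, 32) (56.2349, 32)]  |A|=484.9886
5. canonical 5-gon: [(56.0298, 31.5782) (57.6774, 0) (72, 0) (72, 32) (56.2349, 32)]
6. shoelace: 484.9886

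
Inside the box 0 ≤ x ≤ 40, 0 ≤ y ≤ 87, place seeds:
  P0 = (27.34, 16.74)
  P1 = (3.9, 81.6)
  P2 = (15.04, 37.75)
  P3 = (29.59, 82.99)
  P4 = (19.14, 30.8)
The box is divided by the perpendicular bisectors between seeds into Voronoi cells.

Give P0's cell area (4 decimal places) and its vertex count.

1. box [0,40]×[0,87]: [(0, 0) (40, 0) (40, 87) (0, 87)]
2. ⊥bis P0·P1 via (15.62,49.17): [(0, 43.525) (0, 0) (40, 0) (40, 57.9808)]  |A|=2030.1162
3. ⊥bis P0·P2 via (21.19,27.245): [(0, 14.8396) (0, 0) (40, 0) (40, 38.257)]  |A|=1061.9333
4. ⊥bis P0·P3 via (28.465,49.865): [(0, 14.8396) (0, 0) (40, 0) (40, 38.257)]  |A|=1061.9333
5. ⊥bis P0·P4 via (23.24,23.77): [(0, 10.2161) (0, 0) (40, 0) (40, 33.5447)]  |A|=875.2154
6. canonical 4-gon: [(0, 10.2161) (0, 0) (40, 0) (40, 33.5447)]
7. shoelace: 875.2154

Area of P0's cell: 875.2154 (4 vertices)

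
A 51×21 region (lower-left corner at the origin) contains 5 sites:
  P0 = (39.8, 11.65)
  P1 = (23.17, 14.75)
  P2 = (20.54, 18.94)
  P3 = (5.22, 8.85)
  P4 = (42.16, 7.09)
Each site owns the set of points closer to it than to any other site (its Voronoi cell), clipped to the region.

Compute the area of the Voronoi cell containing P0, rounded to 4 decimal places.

Area of P0's cell: 226.5249

1. box [0,51]×[0,21]: [(0, 0) (51, 0) (51, 21) (0, 21)]
2. ⊥bis P0·P1 via (31.485,13.2): [(29.0244, 0) (51, 0) (51, 21) (32.939, 21)]  |A|=420.3845
3. ⊥bis P0·P2 via (30.17,15.295): [(29.0244, 0) (51, 0) (51, 21) (32.939, 21)]  |A|=420.3845
4. ⊥bis P0·P3 via (22.51,10.25): [(29.0244, 0) (51, 0) (51, 21) (32.939, 21)]  |A|=420.3845
5. ⊥bis P0·P4 via (40.98,9.37): [(29.681, 3.5223) (51, 14.5558) (51, 21) (32.939, 21)]  |A|=226.5249
6. canonical 4-gon: [(29.681, 3.5223) (51, 14.5558) (51, 21) (32.939, 21)]
7. shoelace: 226.5249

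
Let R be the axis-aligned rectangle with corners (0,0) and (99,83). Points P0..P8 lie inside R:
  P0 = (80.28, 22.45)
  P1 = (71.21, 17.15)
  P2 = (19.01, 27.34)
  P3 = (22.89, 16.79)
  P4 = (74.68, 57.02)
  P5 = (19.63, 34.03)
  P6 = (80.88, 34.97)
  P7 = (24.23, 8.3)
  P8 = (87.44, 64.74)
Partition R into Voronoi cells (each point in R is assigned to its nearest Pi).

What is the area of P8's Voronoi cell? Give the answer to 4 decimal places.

Area of P8's cell: 728.5102

1. box [0,99]×[0,83]: [(0, 0) (99, 0) (99, 83) (0, 83)]
2. ⊥bis P8·P0 via (83.86,43.595): [(0, 57.7931) (99, 41.0317) (99, 83) (0, 83)]  |A|=3325.173
3. ⊥bis P8·P1 via (79.325,40.945): [(0, 67.9978) (59.4229, 47.7324) (99, 41.0317) (99, 83) (0, 83)]  |A|=3021.9754
4. ⊥bis P8·P2 via (53.225,46.04): [(50.6682, 50.718) (59.4229, 47.7324) (99, 41.0317) (99, 83) (33.0247, 83)]  |A|=2108.8573
5. ⊥bis P8·P3 via (55.165,40.765): [(50.6682, 50.718) (59.4229, 47.7324) (99, 41.0317) (99, 83) (33.0247, 83)]  |A|=2108.8573
6. ⊥bis P8·P4 via (81.06,60.88): [(92.3916, 42.1505) (99, 41.0317) (99, 83) (67.6771, 83)]  |A|=778.4341
7. ⊥bis P8·P5 via (53.535,49.385): [(92.3916, 42.1505) (99, 41.0317) (99, 83) (67.6771, 83)]  |A|=778.4341
8. ⊥bis P8·P6 via (84.16,49.855): [(88.2795, 48.9472) (99, 46.5849) (99, 83) (67.6771, 83)]  |A|=728.5102
9. ⊥bis P8·P7 via (55.835,36.52): [(88.2795, 48.9472) (99, 46.5849) (99, 83) (67.6771, 83)]  |A|=728.5102
10. canonical 4-gon: [(88.2795, 48.9472) (99, 46.5849) (99, 83) (67.6771, 83)]
11. shoelace: 728.5102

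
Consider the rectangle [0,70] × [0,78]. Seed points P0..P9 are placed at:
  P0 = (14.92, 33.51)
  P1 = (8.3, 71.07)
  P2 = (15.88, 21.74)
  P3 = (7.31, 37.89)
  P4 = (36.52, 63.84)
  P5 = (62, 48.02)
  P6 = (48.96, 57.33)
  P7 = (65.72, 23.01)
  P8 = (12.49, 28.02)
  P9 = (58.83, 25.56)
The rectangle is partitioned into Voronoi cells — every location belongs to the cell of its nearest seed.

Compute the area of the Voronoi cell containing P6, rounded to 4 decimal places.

1. box [0,70]×[0,78]: [(0, 0) (70, 0) (70, 78) (0, 78)]
2. ⊥bis P6·P0 via (31.94,45.42): [(63.7233, 0) (70, 0) (70, 78) (9.1417, 78)]  |A|=2618.2657
3. ⊥bis P6·P1 via (28.63,64.2): [(25.4283, 54.7255) (63.7233, 0) (70, 0) (70, 78) (33.2934, 78)]  |A|=2337.2063
4. ⊥bis P6·P2 via (32.42,39.535): [(25.4283, 54.7255) (42.8269, 29.862) (70, 4.6053) (70, 78) (33.2934, 78)]  |A|=2180.9185
5. ⊥bis P6·P3 via (28.135,47.61): [(25.4283, 54.7255) (42.8269, 29.862) (70, 4.6053) (70, 78) (33.2934, 78)]  |A|=2180.9185
6. ⊥bis P6·P4 via (42.74,60.585): [(33.5786, 43.0784) (42.8269, 29.862) (70, 4.6053) (70, 78) (51.8535, 78)]  |A|=1716.195
7. ⊥bis P6·P5 via (55.48,52.675): [(33.5786, 43.0784) (41.028, 32.4328) (70, 73.0124) (70, 78) (51.8535, 78)]  |A|=713.0393
8. ⊥bis P6·P7 via (57.34,40.17): [(33.5786, 43.0784) (41.028, 32.4328) (70, 73.0124) (70, 78) (51.8535, 78)]  |A|=713.0393
9. ⊥bis P6·P8 via (30.725,42.675): [(33.5786, 43.0784) (41.028, 32.4328) (70, 73.0124) (70, 78) (51.8535, 78)]  |A|=713.0393
10. ⊥bis P6·P9 via (53.895,41.445): [(33.5786, 43.0784) (38.1455, 36.5521) (45.6288, 38.8769) (70, 73.0124) (70, 78) (51.8535, 78)]  |A|=694.2758
11. canonical 6-gon: [(33.5786, 43.0784) (38.1455, 36.5521) (45.6288, 38.8769) (70, 73.0124) (70, 78) (51.8535, 78)]
12. shoelace: 694.2758

Area of P6's cell: 694.2758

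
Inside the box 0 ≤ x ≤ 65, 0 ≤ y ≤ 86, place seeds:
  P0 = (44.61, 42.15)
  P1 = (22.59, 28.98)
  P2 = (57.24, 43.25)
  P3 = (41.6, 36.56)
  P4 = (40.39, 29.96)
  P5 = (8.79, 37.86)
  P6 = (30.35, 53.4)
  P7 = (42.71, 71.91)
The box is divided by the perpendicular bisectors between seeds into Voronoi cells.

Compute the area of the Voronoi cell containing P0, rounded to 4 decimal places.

Area of P0's cell: 214.6180

1. box [0,65]×[0,86]: [(0, 0) (65, 0) (65, 86) (0, 86)]
2. ⊥bis P0·P1 via (33.6,35.565): [(54.8712, 0) (65, 0) (65, 86) (3.4352, 86)]  |A|=3082.8264
3. ⊥bis P0·P2 via (50.925,42.7): [(54.6052, 0.4447) (47.1538, 86) (3.4352, 86)]  |A|=1870.1799
4. ⊥bis P0·P3 via (43.105,39.355): [(25.7412, 48.7047) (51.6154, 34.7725) (47.1538, 86) (3.4352, 86)]  |A|=1446.9051
5. ⊥bis P0·P4 via (42.5,36.055): [(25.7412, 48.7047) (51.6154, 34.7725) (47.1538, 86) (3.4352, 86)]  |A|=1446.9051
6. ⊥bis P0·P5 via (26.7,40.005): [(25.6373, 48.8786) (25.7412, 48.7047) (51.6154, 34.7725) (47.1538, 86) (21.1914, 86)]  |A|=1117.3375
7. ⊥bis P0·P6 via (37.48,47.775): [(34.4949, 43.9912) (51.6154, 34.7725) (49.1902, 62.6184)]  |A|=227.1899
8. ⊥bis P0·P7 via (43.66,57.03): [(44.8409, 57.1054) (34.4949, 43.9912) (51.6154, 34.7725) (49.6437, 57.412)]  |A|=214.618
9. canonical 4-gon: [(44.8409, 57.1054) (34.4949, 43.9912) (51.6154, 34.7725) (49.6437, 57.412)]
10. shoelace: 214.618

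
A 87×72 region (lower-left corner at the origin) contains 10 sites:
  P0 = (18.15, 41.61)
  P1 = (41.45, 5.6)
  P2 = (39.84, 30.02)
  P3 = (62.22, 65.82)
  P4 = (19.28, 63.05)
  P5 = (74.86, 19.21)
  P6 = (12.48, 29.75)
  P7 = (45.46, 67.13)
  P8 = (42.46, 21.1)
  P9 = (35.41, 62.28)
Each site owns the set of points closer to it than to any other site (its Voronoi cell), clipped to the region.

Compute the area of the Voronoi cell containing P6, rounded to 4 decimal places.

1. box [0,87]×[0,72]: [(0, 0) (87, 0) (87, 72) (0, 72)]
2. ⊥bis P6·P0 via (15.315,35.68): [(0, 43.0018) (0, 0) (87, 0) (87, 1.409)]  |A|=1931.8684
3. ⊥bis P6·P1 via (26.965,17.675): [(34.3773, 26.5667) (0, 43.0018) (0, 0) (12.2307, 0)]  |A|=901.6083
4. ⊥bis P6·P2 via (26.16,29.885): [(26.2885, 16.8635) (26.1539, 30.4981) (0, 43.0018) (0, 0) (12.2307, 0)]  |A|=845.8113
5. ⊥bis P6·P3 via (37.35,47.785): [(26.2885, 16.8635) (26.1539, 30.4981) (0, 43.0018) (0, 0) (12.2307, 0)]  |A|=845.8113
6. ⊥bis P6·P4 via (15.88,46.4): [(26.2885, 16.8635) (26.1539, 30.4981) (0, 43.0018) (0, 0) (12.2307, 0)]  |A|=845.8113
7. ⊥bis P6·P5 via (43.67,24.48): [(26.2885, 16.8635) (26.1539, 30.4981) (0, 43.0018) (0, 0) (12.2307, 0)]  |A|=845.8113
8. ⊥bis P6·P7 via (28.97,48.44): [(26.2885, 16.8635) (26.1539, 30.4981) (0, 43.0018) (0, 0) (12.2307, 0)]  |A|=845.8113
9. ⊥bis P6·P8 via (27.47,25.425): [(24.3176, 14.4993) (26.2459, 21.1823) (26.1539, 30.4981) (0, 43.0018) (0, 0) (12.2307, 0)]  |A|=841.505
10. ⊥bis P6·P9 via (23.945,46.015): [(24.3176, 14.4993) (26.2459, 21.1823) (26.1539, 30.4981) (0, 43.0018) (0, 0) (12.2307, 0)]  |A|=841.505
11. canonical 6-gon: [(24.3176, 14.4993) (26.2459, 21.1823) (26.1539, 30.4981) (0, 43.0018) (0, 0) (12.2307, 0)]
12. shoelace: 841.505

Area of P6's cell: 841.5050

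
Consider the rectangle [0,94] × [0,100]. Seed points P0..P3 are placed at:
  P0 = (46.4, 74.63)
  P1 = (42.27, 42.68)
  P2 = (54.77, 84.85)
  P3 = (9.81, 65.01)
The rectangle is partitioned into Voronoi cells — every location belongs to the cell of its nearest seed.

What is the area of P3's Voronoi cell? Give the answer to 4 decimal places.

1. box [0,94]×[0,100]: [(0, 0) (94, 0) (94, 100) (0, 100)]
2. ⊥bis P3·P0 via (28.105,69.82): [(0, 0) (46.4616, 0) (20.1703, 100) (0, 100)]  |A|=3331.5943
3. ⊥bis P3·P1 via (26.04,53.845): [(0, 15.992) (30.5727, 60.434) (20.1703, 100) (0, 100)]  |A|=1683.2056
4. ⊥bis P3·P2 via (32.29,74.93): [(0, 15.992) (30.5727, 60.434) (20.1703, 100) (0, 100)]  |A|=1683.2056
5. canonical 4-gon: [(0, 15.992) (30.5727, 60.434) (20.1703, 100) (0, 100)]
6. shoelace: 1683.2056

Area of P3's cell: 1683.2056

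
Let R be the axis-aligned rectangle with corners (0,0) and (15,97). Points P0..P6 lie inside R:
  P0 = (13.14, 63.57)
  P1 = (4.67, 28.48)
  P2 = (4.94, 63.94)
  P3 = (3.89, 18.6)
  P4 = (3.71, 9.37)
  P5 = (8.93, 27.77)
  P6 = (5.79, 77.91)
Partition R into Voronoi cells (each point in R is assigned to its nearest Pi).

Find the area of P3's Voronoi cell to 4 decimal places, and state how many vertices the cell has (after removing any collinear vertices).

Area of P3's cell: 121.5872 (5 vertices)

1. box [0,15]×[0,97]: [(0, 0) (15, 0) (15, 97) (0, 97)]
2. ⊥bis P3·P0 via (8.515,41.085): [(0, 42.8365) (0, 0) (15, 0) (15, 39.7511)]  |A|=619.4067
3. ⊥bis P3·P1 via (4.28,23.54): [(0, 23.8779) (0, 0) (15, 0) (15, 22.6937)]  |A|=349.2868
4. ⊥bis P3·P2 via (4.415,41.27): [(0, 23.8779) (0, 0) (15, 0) (15, 22.6937)]  |A|=349.2868
5. ⊥bis P3·P4 via (3.8,13.985): [(0, 23.8779) (0, 14.0591) (15, 13.7666) (15, 22.6937)]  |A|=140.5942
6. ⊥bis P3·P5 via (6.41,23.185): [(6.013, 23.4032) (0, 23.8779) (0, 14.0591) (15, 13.7666) (15, 18.4638)]  |A|=121.5872
7. ⊥bis P3·P6 via (4.84,48.255): [(6.013, 23.4032) (0, 23.8779) (0, 14.0591) (15, 13.7666) (15, 18.4638)]  |A|=121.5872
8. canonical 5-gon: [(6.013, 23.4032) (0, 23.8779) (0, 14.0591) (15, 13.7666) (15, 18.4638)]
9. shoelace: 121.5872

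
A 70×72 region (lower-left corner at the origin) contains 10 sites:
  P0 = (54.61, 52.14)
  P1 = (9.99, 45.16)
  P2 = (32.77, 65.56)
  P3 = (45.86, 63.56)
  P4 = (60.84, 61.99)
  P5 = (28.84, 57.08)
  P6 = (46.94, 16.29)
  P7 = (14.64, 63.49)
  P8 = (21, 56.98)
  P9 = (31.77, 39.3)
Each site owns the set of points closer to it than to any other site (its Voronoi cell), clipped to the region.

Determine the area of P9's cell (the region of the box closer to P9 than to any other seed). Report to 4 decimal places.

Area of P9's cell: 723.1659

1. box [0,70]×[0,72]: [(0, 0) (70, 0) (70, 72) (0, 72)]
2. ⊥bis P9·P0 via (43.19,45.72): [(0, 0) (68.8925, 0) (28.4161, 72) (0, 72)]  |A|=3503.1102
3. ⊥bis P9·P1 via (20.88,42.23): [(9.5178, 0) (68.8925, 0) (28.7364, 71.4302)]  |A|=2120.5721
4. ⊥bis P9·P2 via (32.27,52.43): [(23.712, 52.7559) (9.5178, 0) (68.8925, 0) (39.5742, 52.1519)]  |A|=1970.947
5. ⊥bis P9·P3 via (38.815,51.43): [(37.4316, 52.2334) (23.712, 52.7559) (9.5178, 0) (68.8925, 0) (40.5448, 50.4254)]  |A|=1969.137
6. ⊥bis P9·P4 via (46.305,50.645): [(37.4316, 52.2334) (23.712, 52.7559) (9.5178, 0) (68.8925, 0) (40.5448, 50.4254)]  |A|=1969.137
7. ⊥bis P9·P5 via (30.305,48.19): [(22.1207, 46.8413) (9.5178, 0) (68.8925, 0) (40.8267, 49.9239)]  |A|=1900.7886
8. ⊥bis P9·P6 via (39.355,27.795): [(22.1207, 46.8413) (12.175, 9.8758) (49.505, 34.4867) (40.8267, 49.9239)]  |A|=725.3359
9. ⊥bis P9·P7 via (23.205,51.395): [(22.1207, 46.8413) (12.175, 9.8758) (49.505, 34.4867) (40.8267, 49.9239)]  |A|=725.3359
10. ⊥bis P9·P8 via (26.385,48.14): [(25.0438, 47.323) (21.7027, 45.2877) (12.175, 9.8758) (49.505, 34.4867) (40.8267, 49.9239)]  |A|=723.1659
11. canonical 5-gon: [(25.0438, 47.323) (21.7027, 45.2877) (12.175, 9.8758) (49.505, 34.4867) (40.8267, 49.9239)]
12. shoelace: 723.1659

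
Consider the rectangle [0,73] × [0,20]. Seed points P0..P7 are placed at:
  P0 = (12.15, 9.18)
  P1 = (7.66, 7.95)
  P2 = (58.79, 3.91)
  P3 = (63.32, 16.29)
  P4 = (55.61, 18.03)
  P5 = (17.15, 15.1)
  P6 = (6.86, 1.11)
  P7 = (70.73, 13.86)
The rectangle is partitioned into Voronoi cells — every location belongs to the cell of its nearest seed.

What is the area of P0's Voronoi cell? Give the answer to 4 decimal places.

1. box [0,73]×[0,20]: [(0, 0) (73, 0) (73, 20) (0, 20)]
2. ⊥bis P0·P1 via (9.905,8.565): [(12.2513, 0) (73, 0) (73, 20) (6.7725, 20)]  |A|=1269.7621
3. ⊥bis P0·P2 via (35.47,6.545): [(12.2513, 0) (34.7305, 0) (36.9903, 20) (6.7725, 20)]  |A|=526.97
4. ⊥bis P0·P3 via (37.735,12.735): [(12.2513, 0) (34.7305, 0) (36.8716, 18.949) (36.7255, 20) (6.7725, 20)]  |A|=526.8308
5. ⊥bis P0·P4 via (33.88,13.605): [(12.2513, 0) (34.7305, 0) (35.4156, 6.0639) (32.5778, 20) (6.7725, 20)]  |A|=496.2229
6. ⊥bis P0·P5 via (14.65,12.14): [(7.2025, 18.4301) (12.2513, 0) (29.0238, 0)]  |A|=154.5588
7. ⊥bis P0·P6 via (9.505,5.145): [(7.2025, 18.4301) (11.1345, 4.0768) (17.3538, 0) (29.0238, 0)]  |A|=144.1578
8. ⊥bis P0·P7 via (41.44,11.52): [(7.2025, 18.4301) (11.1345, 4.0768) (17.3538, 0) (29.0238, 0)]  |A|=144.1578
9. canonical 4-gon: [(7.2025, 18.4301) (11.1345, 4.0768) (17.3538, 0) (29.0238, 0)]
10. shoelace: 144.1578

Area of P0's cell: 144.1578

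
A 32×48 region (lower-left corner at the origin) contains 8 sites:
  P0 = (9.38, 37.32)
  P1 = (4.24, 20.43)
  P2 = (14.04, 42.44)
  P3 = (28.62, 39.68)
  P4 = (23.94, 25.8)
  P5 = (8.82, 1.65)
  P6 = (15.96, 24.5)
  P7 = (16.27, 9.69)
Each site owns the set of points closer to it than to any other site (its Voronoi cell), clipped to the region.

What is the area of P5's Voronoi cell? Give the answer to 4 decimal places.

1. box [0,32]×[0,48]: [(0, 0) (32, 0) (32, 48) (0, 48)]
2. ⊥bis P5·P0 via (9.1,19.485): [(0, 19.6279) (0, 0) (32, 0) (32, 19.1255)]  |A|=620.0536
3. ⊥bis P5·P1 via (6.53,11.04): [(0, 9.4475) (0, 0) (32, 0) (32, 17.2515)]  |A|=427.1843
4. ⊥bis P5·P2 via (11.43,22.045): [(0, 9.4475) (0, 0) (32, 0) (32, 17.2515)]  |A|=427.1843
5. ⊥bis P5·P3 via (18.72,20.665): [(27.4211, 16.1348) (0, 9.4475) (0, 0) (32, 0) (32, 13.7509)]  |A|=419.1697
6. ⊥bis P5·P4 via (16.38,13.725): [(16.7051, 13.5215) (0, 9.4475) (0, 0) (32, 0) (32, 3.9455)]  |A|=325.4272
7. ⊥bis P5·P6 via (12.39,13.075): [(22.4281, 9.9384) (13.479, 12.7347) (0, 9.4475) (0, 0) (32, 0) (32, 3.9455)]  |A|=317.3963
8. ⊥bis P5·P7 via (12.545,5.67): [(6.7039, 11.0824) (0, 9.4475) (0, 0) (18.664, 0)]  |A|=135.0891
9. canonical 4-gon: [(6.7039, 11.0824) (0, 9.4475) (0, 0) (18.664, 0)]
10. shoelace: 135.0891

Area of P5's cell: 135.0891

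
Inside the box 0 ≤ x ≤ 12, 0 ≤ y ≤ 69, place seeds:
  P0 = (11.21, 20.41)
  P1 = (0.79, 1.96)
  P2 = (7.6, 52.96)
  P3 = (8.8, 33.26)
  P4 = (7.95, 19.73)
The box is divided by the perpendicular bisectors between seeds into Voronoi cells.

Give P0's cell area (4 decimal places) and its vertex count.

Area of P0's cell: 35.2515 (3 vertices)

1. box [0,12]×[0,69]: [(0, 0) (12, 0) (12, 69) (0, 69)]
2. ⊥bis P0·P1 via (6,11.185): [(0, 14.5736) (12, 7.7964) (12, 69) (0, 69)]  |A|=693.78
3. ⊥bis P0·P2 via (9.405,36.685): [(0, 35.6419) (0, 14.5736) (12, 7.7964) (12, 36.9728)]  |A|=301.4684
4. ⊥bis P0·P3 via (10.005,26.835): [(0, 24.9586) (0, 14.5736) (12, 7.7964) (12, 27.2092)]  |A|=178.7864
5. ⊥bis P0·P4 via (9.58,20.07): [(8.238, 26.5036) (12, 8.4682) (12, 27.2092)]  |A|=35.2515
6. canonical 3-gon: [(8.238, 26.5036) (12, 8.4682) (12, 27.2092)]
7. shoelace: 35.2515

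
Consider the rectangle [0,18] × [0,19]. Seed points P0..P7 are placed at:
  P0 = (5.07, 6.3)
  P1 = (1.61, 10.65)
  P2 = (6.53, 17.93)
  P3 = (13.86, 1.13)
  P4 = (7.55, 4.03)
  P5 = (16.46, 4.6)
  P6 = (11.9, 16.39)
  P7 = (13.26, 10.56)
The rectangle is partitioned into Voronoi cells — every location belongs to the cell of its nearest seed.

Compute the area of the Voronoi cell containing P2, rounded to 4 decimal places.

Area of P2's cell: 42.3200

1. box [0,18]×[0,19]: [(0, 0) (18, 0) (18, 19) (0, 19)]
2. ⊥bis P2·P0 via (5.8,12.115): [(0, 12.8431) (18, 10.5834) (18, 19) (0, 19)]  |A|=131.161
3. ⊥bis P2·P1 via (4.07,14.29): [(0, 17.0406) (7.6278, 11.8855) (18, 10.5834) (18, 19) (0, 19)]  |A|=115.1521
4. ⊥bis P2·P3 via (10.195,9.53): [(0, 17.0406) (7.6278, 11.8855) (13.8139, 11.109) (18, 12.9354) (18, 19) (0, 19)]  |A|=110.2294
5. ⊥bis P2·P4 via (7.04,10.98): [(0, 17.0406) (7.6278, 11.8855) (11.9633, 11.3413) (14.8282, 11.5515) (18, 12.9354) (18, 19) (0, 19)]  |A|=109.702
6. ⊥bis P2·P5 via (11.495,11.265): [(0, 17.0406) (7.6278, 11.8855) (11.6502, 11.3806) (18, 16.1108) (18, 19) (0, 19)]  |A|=97.6032
7. ⊥bis P2·P6 via (9.215,17.16): [(0, 17.0406) (7.6278, 11.8855) (7.6998, 11.8765) (9.7427, 19) (0, 19)]  |A|=42.3955
8. ⊥bis P2·P7 via (9.895,14.245): [(0, 17.0406) (7.4458, 12.0085) (7.8412, 12.3696) (9.7427, 19) (0, 19)]  |A|=42.32
9. canonical 5-gon: [(0, 17.0406) (7.4458, 12.0085) (7.8412, 12.3696) (9.7427, 19) (0, 19)]
10. shoelace: 42.32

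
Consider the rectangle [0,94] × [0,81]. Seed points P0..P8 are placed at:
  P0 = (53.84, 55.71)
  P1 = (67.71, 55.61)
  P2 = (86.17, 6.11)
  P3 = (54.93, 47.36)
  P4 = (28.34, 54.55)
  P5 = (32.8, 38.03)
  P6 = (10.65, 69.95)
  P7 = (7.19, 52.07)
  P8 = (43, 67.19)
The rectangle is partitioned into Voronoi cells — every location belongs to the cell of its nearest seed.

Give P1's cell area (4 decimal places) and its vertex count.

Area of P1's cell: 1447.4742 (6 vertices)

1. box [0,94]×[0,81]: [(0, 0) (94, 0) (94, 81) (0, 81)]
2. ⊥bis P1·P0 via (60.775,55.66): [(60.3737, 0) (94, 0) (94, 81) (60.9577, 81)]  |A|=2700.0784
3. ⊥bis P1·P2 via (76.94,30.86): [(60.5521, 24.7485) (94, 37.2222) (94, 81) (60.9577, 81)]  |A|=1661.4773
4. ⊥bis P1·P3 via (61.32,51.485): [(60.7513, 52.366) (75.0816, 30.167) (94, 37.2222) (94, 81) (60.9577, 81)]  |A|=1461.3819
5. ⊥bis P1·P4 via (48.025,55.08): [(60.7513, 52.366) (75.0816, 30.167) (94, 37.2222) (94, 81) (60.9577, 81)]  |A|=1461.3819
6. ⊥bis P1·P5 via (50.255,46.82): [(60.7513, 52.366) (75.0816, 30.167) (94, 37.2222) (94, 81) (60.9577, 81)]  |A|=1461.3819
7. ⊥bis P1·P6 via (39.18,62.78): [(60.7513, 52.366) (75.0816, 30.167) (94, 37.2222) (94, 81) (60.9577, 81)]  |A|=1461.3819
8. ⊥bis P1·P7 via (37.45,53.84): [(60.7513, 52.366) (75.0816, 30.167) (94, 37.2222) (94, 81) (60.9577, 81)]  |A|=1461.3819
9. ⊥bis P1·P8 via (55.355,61.4): [(60.9017, 73.2359) (60.7513, 52.366) (75.0816, 30.167) (94, 37.2222) (94, 81) (64.5403, 81)]  |A|=1447.4742
10. canonical 6-gon: [(60.9017, 73.2359) (60.7513, 52.366) (75.0816, 30.167) (94, 37.2222) (94, 81) (64.5403, 81)]
11. shoelace: 1447.4742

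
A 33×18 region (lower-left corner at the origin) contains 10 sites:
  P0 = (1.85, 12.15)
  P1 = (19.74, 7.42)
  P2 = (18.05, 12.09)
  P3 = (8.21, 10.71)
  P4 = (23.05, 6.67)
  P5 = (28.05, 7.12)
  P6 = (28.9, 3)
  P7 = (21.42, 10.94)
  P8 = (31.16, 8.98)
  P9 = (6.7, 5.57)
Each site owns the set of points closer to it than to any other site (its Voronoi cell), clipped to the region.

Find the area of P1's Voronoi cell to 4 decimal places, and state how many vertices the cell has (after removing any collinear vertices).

Area of P1's cell: 64.4050 (6 vertices)

1. box [0,33]×[0,18]: [(0, 0) (33, 0) (33, 18) (0, 18)]
2. ⊥bis P1·P0 via (10.795,9.785): [(8.2079, 0) (33, 0) (33, 18) (12.967, 18)]  |A|=403.4259
3. ⊥bis P1·P2 via (18.895,9.755): [(9.9292, 6.5104) (8.2079, 0) (33, 0) (33, 14.8594)]  |A|=252.1122
4. ⊥bis P1·P3 via (13.975,9.065): [(13.628, 7.849) (11.3884, 0) (33, 0) (33, 14.8594)]  |A|=228.7423
5. ⊥bis P1·P4 via (21.395,7.045): [(22.2872, 10.9826) (13.628, 7.849) (11.3884, 0) (19.7987, 0)]  |A|=76.6573
6. ⊥bis P1·P5 via (23.895,7.27): [(22.2872, 10.9826) (13.628, 7.849) (11.3884, 0) (19.7987, 0)]  |A|=76.6573
7. ⊥bis P1·P6 via (24.32,5.21): [(22.2872, 10.9826) (13.628, 7.849) (11.3884, 0) (19.7987, 0)]  |A|=76.6573
8. ⊥bis P1·P7 via (20.58,9.18): [(21.752, 8.6206) (19.1681, 9.8538) (13.628, 7.849) (11.3884, 0) (19.7987, 0)]  |A|=73.2758
9. ⊥bis P1·P8 via (25.45,8.2): [(21.752, 8.6206) (19.1681, 9.8538) (13.628, 7.849) (11.3884, 0) (19.7987, 0)]  |A|=73.2758
10. ⊥bis P1·P9 via (13.22,6.495): [(21.752, 8.6206) (19.1681, 9.8538) (13.628, 7.849) (13.2272, 6.4443) (14.1415, 0) (19.7987, 0)]  |A|=64.405
11. canonical 6-gon: [(21.752, 8.6206) (19.1681, 9.8538) (13.628, 7.849) (13.2272, 6.4443) (14.1415, 0) (19.7987, 0)]
12. shoelace: 64.405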